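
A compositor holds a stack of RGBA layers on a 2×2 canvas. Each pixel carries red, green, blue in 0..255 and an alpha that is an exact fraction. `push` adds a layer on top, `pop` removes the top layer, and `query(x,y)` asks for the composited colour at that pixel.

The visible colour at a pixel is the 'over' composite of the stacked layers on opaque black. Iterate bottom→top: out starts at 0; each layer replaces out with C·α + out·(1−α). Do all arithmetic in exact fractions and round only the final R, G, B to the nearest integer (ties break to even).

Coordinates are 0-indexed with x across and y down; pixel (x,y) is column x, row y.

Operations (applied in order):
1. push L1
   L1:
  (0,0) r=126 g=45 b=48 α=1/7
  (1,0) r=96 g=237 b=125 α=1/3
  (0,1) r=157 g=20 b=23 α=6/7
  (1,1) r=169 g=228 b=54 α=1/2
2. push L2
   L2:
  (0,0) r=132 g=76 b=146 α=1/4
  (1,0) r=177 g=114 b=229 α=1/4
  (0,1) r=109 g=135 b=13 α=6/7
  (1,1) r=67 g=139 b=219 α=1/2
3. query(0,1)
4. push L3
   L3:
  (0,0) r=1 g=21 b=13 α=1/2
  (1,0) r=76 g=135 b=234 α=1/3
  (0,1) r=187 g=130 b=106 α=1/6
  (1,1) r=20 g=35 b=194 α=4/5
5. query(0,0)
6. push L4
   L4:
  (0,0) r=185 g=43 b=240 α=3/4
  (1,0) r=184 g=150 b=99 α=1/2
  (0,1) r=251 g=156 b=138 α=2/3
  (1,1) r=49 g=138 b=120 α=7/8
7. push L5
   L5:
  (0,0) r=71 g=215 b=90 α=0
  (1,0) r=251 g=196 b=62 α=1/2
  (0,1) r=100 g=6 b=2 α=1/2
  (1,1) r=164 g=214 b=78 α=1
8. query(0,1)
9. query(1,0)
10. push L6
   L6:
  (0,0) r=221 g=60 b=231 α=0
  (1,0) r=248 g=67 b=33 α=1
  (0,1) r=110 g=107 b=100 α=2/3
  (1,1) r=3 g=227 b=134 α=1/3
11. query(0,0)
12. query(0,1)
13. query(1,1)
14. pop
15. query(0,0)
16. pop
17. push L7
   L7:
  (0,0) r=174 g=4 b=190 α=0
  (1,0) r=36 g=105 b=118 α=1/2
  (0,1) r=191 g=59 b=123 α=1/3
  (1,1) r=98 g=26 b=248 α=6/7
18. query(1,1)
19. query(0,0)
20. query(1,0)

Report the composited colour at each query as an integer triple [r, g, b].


at x=0,y=1 over L1,L2:
+L1 (α=6/7) → [942/7, 120/7, 138/7]
+L2 (α=6/7) → [5520/49, 5790/49, 684/49]
rounded: [113, 118, 14]

query (0,0) [L1,L2,L3] — begin 0,0,0
L1 α=1/7: [18, 45/7, 48/7]
L2 α=1/4: [93/2, 667/28, 583/14]
L3 α=1/2: [95/4, 1255/56, 765/28]
rounded: [24, 22, 27]

query (0,1) [L1,L2,L3,L4,L5] — begin 0,0,0
L1 α=6/7: [942/7, 120/7, 138/7]
L2 α=6/7: [5520/49, 5790/49, 684/49]
L3 α=1/6: [36763/294, 17660/147, 4307/147]
L4 α=2/3: [184351/882, 63524/441, 44879/441]
L5 α=1/2: [272551/1764, 33085/441, 45761/882]
= [155, 75, 52]

at x=1,y=0 over L1,L2,L3,L4,L5:
+L1 (α=1/3) → [32, 79, 125/3]
+L2 (α=1/4) → [273/4, 351/4, 177/2]
+L3 (α=1/3) → [425/6, 207/2, 137]
+L4 (α=1/2) → [1529/12, 507/4, 118]
+L5 (α=1/2) → [4541/24, 1291/8, 90]
rounded: [189, 161, 90]

(0,0) stack=L1,L2,L3,L4,L5,L6; from [0,0,0]:
+L1 (α=1/7) → [18, 45/7, 48/7]
+L2 (α=1/4) → [93/2, 667/28, 583/14]
+L3 (α=1/2) → [95/4, 1255/56, 765/28]
+L4 (α=3/4) → [2315/16, 8479/224, 20925/112]
+L5 (α=0) → [2315/16, 8479/224, 20925/112]
+L6 (α=0) → [2315/16, 8479/224, 20925/112]
→ [145, 38, 187]

at x=0,y=1 over L1,L2,L3,L4,L5,L6:
after L1 α=6/7: [942/7, 120/7, 138/7]
after L2 α=6/7: [5520/49, 5790/49, 684/49]
after L3 α=1/6: [36763/294, 17660/147, 4307/147]
after L4 α=2/3: [184351/882, 63524/441, 44879/441]
after L5 α=1/2: [272551/1764, 33085/441, 45761/882]
after L6 α=2/3: [660631/5292, 127459/1323, 222161/2646]
→ [125, 96, 84]

at x=1,y=1 over L1,L2,L3,L4,L5,L6:
after L1 α=1/2: [169/2, 114, 27]
after L2 α=1/2: [303/4, 253/2, 123]
after L3 α=4/5: [623/20, 533/10, 899/5]
after L4 α=7/8: [7483/160, 10193/80, 5099/40]
after L5 α=1: [164, 214, 78]
after L6 α=1/3: [331/3, 655/3, 290/3]
→ [110, 218, 97]

(0,0) stack=L1,L2,L3,L4,L5; from [0,0,0]:
after L1 α=1/7: [18, 45/7, 48/7]
after L2 α=1/4: [93/2, 667/28, 583/14]
after L3 α=1/2: [95/4, 1255/56, 765/28]
after L4 α=3/4: [2315/16, 8479/224, 20925/112]
after L5 α=0: [2315/16, 8479/224, 20925/112]
= [145, 38, 187]

at x=1,y=1 over L1,L2,L3,L4,L7:
L1 α=1/2: [169/2, 114, 27]
L2 α=1/2: [303/4, 253/2, 123]
L3 α=4/5: [623/20, 533/10, 899/5]
L4 α=7/8: [7483/160, 10193/80, 5099/40]
L7 α=6/7: [14509/160, 3239/80, 64619/280]
rounded: [91, 40, 231]

query (0,0) [L1,L2,L3,L4,L7] — begin 0,0,0
+L1 (α=1/7) → [18, 45/7, 48/7]
+L2 (α=1/4) → [93/2, 667/28, 583/14]
+L3 (α=1/2) → [95/4, 1255/56, 765/28]
+L4 (α=3/4) → [2315/16, 8479/224, 20925/112]
+L7 (α=0) → [2315/16, 8479/224, 20925/112]
→ [145, 38, 187]

query (1,0) [L1,L2,L3,L4,L7] — begin 0,0,0
L1 α=1/3: [32, 79, 125/3]
L2 α=1/4: [273/4, 351/4, 177/2]
L3 α=1/3: [425/6, 207/2, 137]
L4 α=1/2: [1529/12, 507/4, 118]
L7 α=1/2: [1961/24, 927/8, 118]
→ [82, 116, 118]


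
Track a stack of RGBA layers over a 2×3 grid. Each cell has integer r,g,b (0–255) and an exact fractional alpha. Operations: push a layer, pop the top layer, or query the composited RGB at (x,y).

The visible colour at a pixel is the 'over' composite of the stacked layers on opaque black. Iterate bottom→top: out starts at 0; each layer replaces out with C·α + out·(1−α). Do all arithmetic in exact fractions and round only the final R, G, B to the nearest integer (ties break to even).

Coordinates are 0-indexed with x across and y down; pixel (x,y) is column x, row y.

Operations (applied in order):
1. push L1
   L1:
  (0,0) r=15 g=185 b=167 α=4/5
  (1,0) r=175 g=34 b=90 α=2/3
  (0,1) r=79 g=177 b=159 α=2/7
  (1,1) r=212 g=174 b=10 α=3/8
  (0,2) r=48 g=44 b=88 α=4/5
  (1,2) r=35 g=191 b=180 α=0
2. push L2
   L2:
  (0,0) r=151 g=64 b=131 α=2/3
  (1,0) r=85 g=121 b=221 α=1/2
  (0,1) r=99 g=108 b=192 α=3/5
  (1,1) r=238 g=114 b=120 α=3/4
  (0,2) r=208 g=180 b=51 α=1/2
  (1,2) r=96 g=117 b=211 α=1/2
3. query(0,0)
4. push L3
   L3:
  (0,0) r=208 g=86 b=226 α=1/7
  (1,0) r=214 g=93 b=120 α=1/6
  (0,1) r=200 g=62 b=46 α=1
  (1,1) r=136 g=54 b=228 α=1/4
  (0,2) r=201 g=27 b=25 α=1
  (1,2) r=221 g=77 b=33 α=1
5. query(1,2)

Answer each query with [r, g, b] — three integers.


at x=0,y=0 over L1,L2:
L1 α=4/5: [12, 148, 668/5]
L2 α=2/3: [314/3, 92, 1978/15]
= [105, 92, 132]

at x=1,y=2 over L1,L2,L3:
after L1 α=0: [0, 0, 0]
after L2 α=1/2: [48, 117/2, 211/2]
after L3 α=1: [221, 77, 33]
rounded: [221, 77, 33]


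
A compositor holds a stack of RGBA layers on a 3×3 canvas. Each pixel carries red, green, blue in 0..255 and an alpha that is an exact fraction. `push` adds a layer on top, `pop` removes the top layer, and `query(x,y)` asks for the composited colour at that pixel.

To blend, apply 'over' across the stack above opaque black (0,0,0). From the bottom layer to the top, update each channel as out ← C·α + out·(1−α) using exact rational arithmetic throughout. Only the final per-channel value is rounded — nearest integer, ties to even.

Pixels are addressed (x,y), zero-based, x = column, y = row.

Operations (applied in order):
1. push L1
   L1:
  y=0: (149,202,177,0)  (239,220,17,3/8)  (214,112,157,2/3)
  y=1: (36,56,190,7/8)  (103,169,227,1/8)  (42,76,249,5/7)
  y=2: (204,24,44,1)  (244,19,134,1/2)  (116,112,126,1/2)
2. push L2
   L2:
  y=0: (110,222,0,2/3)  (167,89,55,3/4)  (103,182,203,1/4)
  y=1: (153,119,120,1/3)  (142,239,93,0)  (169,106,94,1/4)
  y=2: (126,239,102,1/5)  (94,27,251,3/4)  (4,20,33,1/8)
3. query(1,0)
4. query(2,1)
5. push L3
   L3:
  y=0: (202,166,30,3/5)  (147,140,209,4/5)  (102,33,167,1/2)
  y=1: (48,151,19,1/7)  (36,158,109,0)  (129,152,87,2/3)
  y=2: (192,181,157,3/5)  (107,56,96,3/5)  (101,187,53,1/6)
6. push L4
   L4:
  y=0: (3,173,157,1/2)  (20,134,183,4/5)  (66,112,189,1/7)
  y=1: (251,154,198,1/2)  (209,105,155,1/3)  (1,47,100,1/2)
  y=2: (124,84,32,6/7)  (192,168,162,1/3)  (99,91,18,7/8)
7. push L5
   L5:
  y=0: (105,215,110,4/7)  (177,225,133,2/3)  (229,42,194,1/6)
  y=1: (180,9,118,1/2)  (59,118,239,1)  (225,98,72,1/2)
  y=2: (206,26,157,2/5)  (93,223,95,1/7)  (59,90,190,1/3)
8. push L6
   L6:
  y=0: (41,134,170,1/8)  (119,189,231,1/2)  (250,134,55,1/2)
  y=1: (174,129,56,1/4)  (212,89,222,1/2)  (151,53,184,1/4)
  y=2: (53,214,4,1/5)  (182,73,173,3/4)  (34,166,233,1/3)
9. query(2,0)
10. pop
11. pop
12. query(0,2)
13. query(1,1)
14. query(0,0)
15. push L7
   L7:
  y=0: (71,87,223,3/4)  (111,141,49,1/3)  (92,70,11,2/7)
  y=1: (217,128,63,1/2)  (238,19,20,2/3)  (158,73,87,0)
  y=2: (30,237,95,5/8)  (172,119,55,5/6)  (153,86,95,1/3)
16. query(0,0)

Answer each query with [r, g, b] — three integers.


query (1,0) [L1,L2] — begin 0,0,0
+L1 (α=3/8) → [717/8, 165/2, 51/8]
+L2 (α=3/4) → [4725/32, 699/8, 1371/32]
= [148, 87, 43]

query (2,1) [L1,L2] — begin 0,0,0
after L1 α=5/7: [30, 380/7, 1245/7]
after L2 α=1/4: [259/4, 941/14, 4393/28]
rounded: [65, 67, 157]

query (2,0) [L1,L2,L3,L4,L5,L6] — begin 0,0,0
L1 α=2/3: [428/3, 224/3, 314/3]
L2 α=1/4: [531/4, 203/2, 517/4]
L3 α=1/2: [939/8, 269/4, 1185/8]
L4 α=1/7: [3081/28, 1031/14, 4311/28]
L5 α=1/6: [21817/168, 5743/84, 26987/168]
L6 α=1/2: [63817/336, 16999/168, 36227/336]
= [190, 101, 108]

at x=0,y=2 over L1,L2,L3,L4:
+L1 (α=1) → [204, 24, 44]
+L2 (α=1/5) → [942/5, 67, 278/5]
+L3 (α=3/5) → [4764/25, 677/5, 2911/25]
+L4 (α=6/7) → [23364/175, 3197/35, 7711/175]
= [134, 91, 44]

(1,1) stack=L1,L2,L3,L4; from [0,0,0]:
+L1 (α=1/8) → [103/8, 169/8, 227/8]
+L2 (α=0) → [103/8, 169/8, 227/8]
+L3 (α=0) → [103/8, 169/8, 227/8]
+L4 (α=1/3) → [313/4, 589/12, 847/12]
= [78, 49, 71]

(0,0) stack=L1,L2,L3,L4; from [0,0,0]:
after L1 α=0: [0, 0, 0]
after L2 α=2/3: [220/3, 148, 0]
after L3 α=3/5: [2258/15, 794/5, 18]
after L4 α=1/2: [2303/30, 1659/10, 175/2]
→ [77, 166, 88]

at x=0,y=0 over L1,L2,L3,L4,L7:
after L1 α=0: [0, 0, 0]
after L2 α=2/3: [220/3, 148, 0]
after L3 α=3/5: [2258/15, 794/5, 18]
after L4 α=1/2: [2303/30, 1659/10, 175/2]
after L7 α=3/4: [8693/120, 4269/40, 1513/8]
= [72, 107, 189]


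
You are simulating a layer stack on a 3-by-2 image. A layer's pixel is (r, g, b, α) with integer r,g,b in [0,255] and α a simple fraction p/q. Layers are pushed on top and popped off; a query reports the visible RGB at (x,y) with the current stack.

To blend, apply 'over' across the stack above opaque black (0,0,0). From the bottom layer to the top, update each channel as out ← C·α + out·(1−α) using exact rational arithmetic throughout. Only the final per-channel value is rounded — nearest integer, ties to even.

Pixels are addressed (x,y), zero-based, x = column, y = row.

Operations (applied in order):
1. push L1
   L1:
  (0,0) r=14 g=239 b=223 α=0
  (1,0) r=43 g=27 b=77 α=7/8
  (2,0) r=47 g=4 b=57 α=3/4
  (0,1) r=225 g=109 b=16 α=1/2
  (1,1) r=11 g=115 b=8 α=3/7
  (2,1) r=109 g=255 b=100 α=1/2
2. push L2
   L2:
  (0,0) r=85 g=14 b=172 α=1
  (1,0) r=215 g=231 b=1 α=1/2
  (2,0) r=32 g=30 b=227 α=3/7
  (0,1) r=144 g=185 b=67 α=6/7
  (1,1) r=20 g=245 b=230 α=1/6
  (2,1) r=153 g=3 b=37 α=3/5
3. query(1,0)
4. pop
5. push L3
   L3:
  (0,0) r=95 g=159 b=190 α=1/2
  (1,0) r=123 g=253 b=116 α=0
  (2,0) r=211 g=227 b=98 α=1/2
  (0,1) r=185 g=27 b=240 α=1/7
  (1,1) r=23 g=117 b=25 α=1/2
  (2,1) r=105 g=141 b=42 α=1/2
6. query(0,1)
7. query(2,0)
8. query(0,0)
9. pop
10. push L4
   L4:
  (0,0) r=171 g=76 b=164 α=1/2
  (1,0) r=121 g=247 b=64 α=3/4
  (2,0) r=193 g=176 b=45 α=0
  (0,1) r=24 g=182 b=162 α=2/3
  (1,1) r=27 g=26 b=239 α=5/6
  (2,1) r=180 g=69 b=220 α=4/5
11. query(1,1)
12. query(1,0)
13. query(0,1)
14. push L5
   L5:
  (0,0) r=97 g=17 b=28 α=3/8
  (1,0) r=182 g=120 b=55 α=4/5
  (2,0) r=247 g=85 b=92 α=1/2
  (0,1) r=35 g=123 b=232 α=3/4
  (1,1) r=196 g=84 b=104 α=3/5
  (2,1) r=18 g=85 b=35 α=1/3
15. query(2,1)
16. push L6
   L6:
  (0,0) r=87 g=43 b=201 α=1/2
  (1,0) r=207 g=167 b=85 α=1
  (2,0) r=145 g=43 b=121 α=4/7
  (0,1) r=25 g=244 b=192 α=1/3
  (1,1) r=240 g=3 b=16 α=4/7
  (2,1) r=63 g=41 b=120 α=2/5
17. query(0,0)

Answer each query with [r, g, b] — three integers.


query (1,0) [L1,L2] — begin 0,0,0
after L1 α=7/8: [301/8, 189/8, 539/8]
after L2 α=1/2: [2021/16, 2037/16, 547/16]
= [126, 127, 34]

(0,1) stack=L1,L3; from [0,0,0]:
L1 α=1/2: [225/2, 109/2, 8]
L3 α=1/7: [860/7, 354/7, 288/7]
rounded: [123, 51, 41]

query (2,0) [L1,L3] — begin 0,0,0
after L1 α=3/4: [141/4, 3, 171/4]
after L3 α=1/2: [985/8, 115, 563/8]
= [123, 115, 70]

at x=0,y=0 over L1,L3:
L1 α=0: [0, 0, 0]
L3 α=1/2: [95/2, 159/2, 95]
= [48, 80, 95]

at x=1,y=1 over L1,L4:
L1 α=3/7: [33/7, 345/7, 24/7]
L4 α=5/6: [163/7, 1255/42, 8389/42]
→ [23, 30, 200]

at x=1,y=0 over L1,L4:
after L1 α=7/8: [301/8, 189/8, 539/8]
after L4 α=3/4: [3205/32, 6117/32, 2075/32]
= [100, 191, 65]

query (0,1) [L1,L4] — begin 0,0,0
after L1 α=1/2: [225/2, 109/2, 8]
after L4 α=2/3: [107/2, 279/2, 332/3]
rounded: [54, 140, 111]

(2,1) stack=L1,L4,L5; from [0,0,0]:
L1 α=1/2: [109/2, 255/2, 50]
L4 α=4/5: [1549/10, 807/10, 186]
L5 α=1/3: [1639/15, 1232/15, 407/3]
= [109, 82, 136]

(0,0) stack=L1,L4,L5,L6; from [0,0,0]:
after L1 α=0: [0, 0, 0]
after L4 α=1/2: [171/2, 38, 82]
after L5 α=3/8: [1437/16, 241/8, 247/4]
after L6 α=1/2: [2829/32, 585/16, 1051/8]
rounded: [88, 37, 131]


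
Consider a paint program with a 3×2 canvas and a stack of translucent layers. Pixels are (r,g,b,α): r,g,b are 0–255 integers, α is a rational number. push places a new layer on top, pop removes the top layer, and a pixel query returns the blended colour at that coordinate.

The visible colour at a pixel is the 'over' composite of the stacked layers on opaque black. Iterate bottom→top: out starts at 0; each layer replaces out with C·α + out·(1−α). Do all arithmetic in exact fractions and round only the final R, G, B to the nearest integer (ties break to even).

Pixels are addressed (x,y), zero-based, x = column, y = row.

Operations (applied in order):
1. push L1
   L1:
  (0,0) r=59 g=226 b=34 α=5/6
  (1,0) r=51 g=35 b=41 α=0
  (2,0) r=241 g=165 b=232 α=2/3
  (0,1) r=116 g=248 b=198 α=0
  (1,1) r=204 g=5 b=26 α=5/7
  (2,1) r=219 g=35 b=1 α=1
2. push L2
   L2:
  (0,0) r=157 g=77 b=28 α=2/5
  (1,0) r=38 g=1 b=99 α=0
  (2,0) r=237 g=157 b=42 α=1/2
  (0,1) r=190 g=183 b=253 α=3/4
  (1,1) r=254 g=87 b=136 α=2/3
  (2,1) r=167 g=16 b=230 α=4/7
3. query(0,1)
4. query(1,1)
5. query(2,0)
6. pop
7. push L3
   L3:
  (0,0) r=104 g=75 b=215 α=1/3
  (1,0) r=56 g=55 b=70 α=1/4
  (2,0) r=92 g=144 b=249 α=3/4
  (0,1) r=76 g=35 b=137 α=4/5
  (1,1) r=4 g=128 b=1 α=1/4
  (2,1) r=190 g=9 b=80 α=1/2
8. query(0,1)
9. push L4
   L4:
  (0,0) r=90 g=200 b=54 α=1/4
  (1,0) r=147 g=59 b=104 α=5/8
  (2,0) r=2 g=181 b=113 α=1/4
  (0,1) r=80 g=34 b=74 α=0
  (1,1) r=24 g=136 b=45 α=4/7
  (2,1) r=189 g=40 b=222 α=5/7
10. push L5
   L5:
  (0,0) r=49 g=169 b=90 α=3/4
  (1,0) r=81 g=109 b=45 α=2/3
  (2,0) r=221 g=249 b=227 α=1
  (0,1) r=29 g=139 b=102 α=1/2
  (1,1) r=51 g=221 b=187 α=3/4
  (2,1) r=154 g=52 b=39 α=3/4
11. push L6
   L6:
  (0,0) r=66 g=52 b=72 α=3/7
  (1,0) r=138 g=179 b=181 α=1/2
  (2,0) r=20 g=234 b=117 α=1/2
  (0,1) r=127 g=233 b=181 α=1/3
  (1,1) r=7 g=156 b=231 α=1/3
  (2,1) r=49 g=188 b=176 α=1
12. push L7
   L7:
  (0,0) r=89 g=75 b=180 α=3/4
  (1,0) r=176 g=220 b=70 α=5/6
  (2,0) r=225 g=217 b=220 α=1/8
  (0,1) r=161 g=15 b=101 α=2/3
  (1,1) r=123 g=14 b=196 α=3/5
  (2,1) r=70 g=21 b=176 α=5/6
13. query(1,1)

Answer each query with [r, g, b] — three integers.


(0,1) stack=L1,L2; from [0,0,0]:
L1 α=0: [0, 0, 0]
L2 α=3/4: [285/2, 549/4, 759/4]
rounded: [142, 137, 190]

(1,1) stack=L1,L2; from [0,0,0]:
after L1 α=5/7: [1020/7, 25/7, 130/7]
after L2 α=2/3: [4576/21, 1243/21, 678/7]
= [218, 59, 97]

query (2,0) [L1,L2] — begin 0,0,0
L1 α=2/3: [482/3, 110, 464/3]
L2 α=1/2: [1193/6, 267/2, 295/3]
= [199, 134, 98]

query (0,1) [L1,L3] — begin 0,0,0
after L1 α=0: [0, 0, 0]
after L3 α=4/5: [304/5, 28, 548/5]
= [61, 28, 110]

at x=1,y=1 over L1,L3,L4,L5,L6,L7:
+L1 (α=5/7) → [1020/7, 25/7, 130/7]
+L3 (α=1/4) → [772/7, 971/28, 397/28]
+L4 (α=4/7) → [2988/49, 18145/196, 6231/196]
+L5 (α=3/4) → [10485/196, 148093/784, 116187/784]
+L6 (α=1/3) → [11171/294, 209245/1176, 68913/392]
+L7 (α=3/5) → [65414/735, 233941/2940, 184161/980]
= [89, 80, 188]


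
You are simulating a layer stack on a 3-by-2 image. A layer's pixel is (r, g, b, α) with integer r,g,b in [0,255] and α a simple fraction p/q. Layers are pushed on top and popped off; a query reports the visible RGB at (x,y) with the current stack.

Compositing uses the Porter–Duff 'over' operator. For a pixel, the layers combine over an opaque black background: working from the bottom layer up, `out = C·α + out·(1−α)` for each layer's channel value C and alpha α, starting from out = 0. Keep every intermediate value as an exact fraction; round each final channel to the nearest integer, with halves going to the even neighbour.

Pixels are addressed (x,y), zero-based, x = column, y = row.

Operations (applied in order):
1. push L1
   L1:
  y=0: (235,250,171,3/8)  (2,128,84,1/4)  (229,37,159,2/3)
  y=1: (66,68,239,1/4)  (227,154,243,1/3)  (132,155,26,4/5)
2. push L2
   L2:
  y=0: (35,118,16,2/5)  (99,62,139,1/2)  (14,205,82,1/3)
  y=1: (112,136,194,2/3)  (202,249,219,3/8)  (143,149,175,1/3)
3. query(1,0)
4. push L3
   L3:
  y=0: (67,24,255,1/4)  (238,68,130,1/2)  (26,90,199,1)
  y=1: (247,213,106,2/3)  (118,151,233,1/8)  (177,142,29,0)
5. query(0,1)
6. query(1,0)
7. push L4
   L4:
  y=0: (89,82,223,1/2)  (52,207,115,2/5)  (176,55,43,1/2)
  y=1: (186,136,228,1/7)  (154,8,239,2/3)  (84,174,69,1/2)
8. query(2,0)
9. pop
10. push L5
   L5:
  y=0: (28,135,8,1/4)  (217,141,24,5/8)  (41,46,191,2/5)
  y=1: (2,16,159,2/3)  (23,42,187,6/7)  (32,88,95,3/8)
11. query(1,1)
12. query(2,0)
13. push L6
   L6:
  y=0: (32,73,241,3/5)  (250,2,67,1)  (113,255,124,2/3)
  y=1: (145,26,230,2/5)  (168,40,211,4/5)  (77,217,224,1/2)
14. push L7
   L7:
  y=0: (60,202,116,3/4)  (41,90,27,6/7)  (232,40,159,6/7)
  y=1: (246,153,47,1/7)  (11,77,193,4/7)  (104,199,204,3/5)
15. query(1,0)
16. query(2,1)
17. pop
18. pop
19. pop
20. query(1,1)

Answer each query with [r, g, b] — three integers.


at x=1,y=0 over L1,L2:
after L1 α=1/4: [1/2, 32, 21]
after L2 α=1/2: [199/4, 47, 80]
rounded: [50, 47, 80]

query (0,1) [L1,L2,L3] — begin 0,0,0
+L1 (α=1/4) → [33/2, 17, 239/4]
+L2 (α=2/3) → [481/6, 289/3, 597/4]
+L3 (α=2/3) → [3445/18, 1567/9, 1445/12]
= [191, 174, 120]

(1,0) stack=L1,L2,L3; from [0,0,0]:
after L1 α=1/4: [1/2, 32, 21]
after L2 α=1/2: [199/4, 47, 80]
after L3 α=1/2: [1151/8, 115/2, 105]
rounded: [144, 58, 105]

query (2,0) [L1,L2,L3,L4] — begin 0,0,0
L1 α=2/3: [458/3, 74/3, 106]
L2 α=1/3: [958/9, 763/9, 98]
L3 α=1: [26, 90, 199]
L4 α=1/2: [101, 145/2, 121]
= [101, 72, 121]

query (1,1) [L1,L2,L3,L5] — begin 0,0,0
+L1 (α=1/3) → [227/3, 154/3, 81]
+L2 (α=3/8) → [2953/24, 3011/24, 531/4]
+L3 (α=1/8) → [23503/192, 24701/192, 4649/32]
+L5 (α=6/7) → [49999/1344, 73085/1344, 40553/224]
rounded: [37, 54, 181]

(2,0) stack=L1,L2,L3,L5; from [0,0,0]:
L1 α=2/3: [458/3, 74/3, 106]
L2 α=1/3: [958/9, 763/9, 98]
L3 α=1: [26, 90, 199]
L5 α=2/5: [32, 362/5, 979/5]
= [32, 72, 196]

(1,0) stack=L1,L2,L3,L5,L6,L7; from [0,0,0]:
+L1 (α=1/4) → [1/2, 32, 21]
+L2 (α=1/2) → [199/4, 47, 80]
+L3 (α=1/2) → [1151/8, 115/2, 105]
+L5 (α=5/8) → [12133/64, 1755/16, 435/8]
+L6 (α=1) → [250, 2, 67]
+L7 (α=6/7) → [496/7, 542/7, 229/7]
→ [71, 77, 33]

at x=2,y=1 over L1,L2,L3,L5,L6,L7:
after L1 α=4/5: [528/5, 124, 104/5]
after L2 α=1/3: [1771/15, 397/3, 361/5]
after L3 α=0: [1771/15, 397/3, 361/5]
after L5 α=3/8: [2059/24, 2777/24, 323/4]
after L6 α=1/2: [3907/48, 7985/48, 1219/8]
after L7 α=3/5: [2279/24, 22313/120, 3667/20]
= [95, 186, 183]

(1,1) stack=L1,L2,L3; from [0,0,0]:
after L1 α=1/3: [227/3, 154/3, 81]
after L2 α=3/8: [2953/24, 3011/24, 531/4]
after L3 α=1/8: [23503/192, 24701/192, 4649/32]
→ [122, 129, 145]


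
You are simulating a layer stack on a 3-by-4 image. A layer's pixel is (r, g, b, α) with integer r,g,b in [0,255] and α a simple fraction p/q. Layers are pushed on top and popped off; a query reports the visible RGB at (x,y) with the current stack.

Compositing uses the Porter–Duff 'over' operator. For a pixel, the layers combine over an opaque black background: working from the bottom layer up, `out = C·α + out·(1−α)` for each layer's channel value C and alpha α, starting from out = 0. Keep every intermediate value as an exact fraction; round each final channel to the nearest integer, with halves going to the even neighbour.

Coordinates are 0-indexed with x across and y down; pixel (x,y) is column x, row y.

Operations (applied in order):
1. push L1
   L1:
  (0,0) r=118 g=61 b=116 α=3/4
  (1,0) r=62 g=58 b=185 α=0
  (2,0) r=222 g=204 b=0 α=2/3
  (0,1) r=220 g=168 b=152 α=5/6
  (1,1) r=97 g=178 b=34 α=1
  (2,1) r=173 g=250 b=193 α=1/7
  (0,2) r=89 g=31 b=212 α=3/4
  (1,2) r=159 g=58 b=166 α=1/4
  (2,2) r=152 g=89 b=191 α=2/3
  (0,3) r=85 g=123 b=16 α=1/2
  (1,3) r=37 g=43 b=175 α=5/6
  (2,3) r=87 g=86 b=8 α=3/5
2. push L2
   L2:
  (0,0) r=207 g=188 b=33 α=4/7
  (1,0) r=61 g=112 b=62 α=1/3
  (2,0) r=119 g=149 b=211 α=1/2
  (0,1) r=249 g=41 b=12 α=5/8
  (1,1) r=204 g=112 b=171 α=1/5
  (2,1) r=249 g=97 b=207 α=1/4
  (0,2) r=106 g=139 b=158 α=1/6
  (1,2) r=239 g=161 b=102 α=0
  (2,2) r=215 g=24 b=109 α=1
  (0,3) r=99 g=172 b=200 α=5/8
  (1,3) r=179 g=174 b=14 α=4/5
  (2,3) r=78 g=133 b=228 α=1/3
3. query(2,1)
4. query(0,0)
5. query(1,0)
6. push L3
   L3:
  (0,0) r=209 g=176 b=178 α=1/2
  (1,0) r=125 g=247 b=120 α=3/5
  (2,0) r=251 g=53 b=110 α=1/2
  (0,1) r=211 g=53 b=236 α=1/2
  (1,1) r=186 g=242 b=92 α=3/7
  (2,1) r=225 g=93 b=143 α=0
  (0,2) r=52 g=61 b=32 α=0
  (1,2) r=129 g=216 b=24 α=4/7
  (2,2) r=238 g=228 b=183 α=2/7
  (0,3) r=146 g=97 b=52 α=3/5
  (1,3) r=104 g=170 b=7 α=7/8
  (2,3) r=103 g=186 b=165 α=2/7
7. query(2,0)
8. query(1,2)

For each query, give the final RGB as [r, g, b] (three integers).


(2,1) stack=L1,L2; from [0,0,0]:
+L1 (α=1/7) → [173/7, 250/7, 193/7]
+L2 (α=1/4) → [1131/14, 1429/28, 507/7]
rounded: [81, 51, 72]

(0,0) stack=L1,L2; from [0,0,0]:
after L1 α=3/4: [177/2, 183/4, 87]
after L2 α=4/7: [2187/14, 3557/28, 393/7]
rounded: [156, 127, 56]

query (1,0) [L1,L2] — begin 0,0,0
after L1 α=0: [0, 0, 0]
after L2 α=1/3: [61/3, 112/3, 62/3]
rounded: [20, 37, 21]

query (2,0) [L1,L2,L3] — begin 0,0,0
L1 α=2/3: [148, 136, 0]
L2 α=1/2: [267/2, 285/2, 211/2]
L3 α=1/2: [769/4, 391/4, 431/4]
= [192, 98, 108]

at x=1,y=2 over L1,L2,L3:
+L1 (α=1/4) → [159/4, 29/2, 83/2]
+L2 (α=0) → [159/4, 29/2, 83/2]
+L3 (α=4/7) → [363/4, 1815/14, 63/2]
→ [91, 130, 32]


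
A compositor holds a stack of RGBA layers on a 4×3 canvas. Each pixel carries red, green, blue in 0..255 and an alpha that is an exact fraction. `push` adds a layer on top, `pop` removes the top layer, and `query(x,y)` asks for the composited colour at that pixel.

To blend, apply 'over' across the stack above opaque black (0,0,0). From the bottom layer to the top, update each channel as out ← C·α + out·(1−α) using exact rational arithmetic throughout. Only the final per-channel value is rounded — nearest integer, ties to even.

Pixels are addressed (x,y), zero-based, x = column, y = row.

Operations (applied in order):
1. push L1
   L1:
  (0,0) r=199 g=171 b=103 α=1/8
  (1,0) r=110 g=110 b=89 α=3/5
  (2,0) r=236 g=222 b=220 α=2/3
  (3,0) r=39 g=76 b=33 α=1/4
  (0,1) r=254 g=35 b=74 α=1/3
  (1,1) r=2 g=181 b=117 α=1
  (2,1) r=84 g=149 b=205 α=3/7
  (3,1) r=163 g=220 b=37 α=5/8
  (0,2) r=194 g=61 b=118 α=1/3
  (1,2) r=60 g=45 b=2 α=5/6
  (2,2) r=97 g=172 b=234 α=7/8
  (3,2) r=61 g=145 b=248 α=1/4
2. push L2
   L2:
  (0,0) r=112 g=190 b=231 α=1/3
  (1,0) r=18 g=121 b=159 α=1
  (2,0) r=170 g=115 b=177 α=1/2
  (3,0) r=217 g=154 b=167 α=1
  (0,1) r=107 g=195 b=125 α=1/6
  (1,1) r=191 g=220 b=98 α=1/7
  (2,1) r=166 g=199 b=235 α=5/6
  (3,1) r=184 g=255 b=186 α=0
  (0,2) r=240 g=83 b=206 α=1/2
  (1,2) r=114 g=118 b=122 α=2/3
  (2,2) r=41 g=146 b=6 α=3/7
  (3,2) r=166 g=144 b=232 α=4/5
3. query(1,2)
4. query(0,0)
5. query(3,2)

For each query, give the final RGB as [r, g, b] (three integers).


at x=1,y=2 over L1,L2:
after L1 α=5/6: [50, 75/2, 5/3]
after L2 α=2/3: [278/3, 547/6, 737/9]
rounded: [93, 91, 82]

query (0,0) [L1,L2] — begin 0,0,0
after L1 α=1/8: [199/8, 171/8, 103/8]
after L2 α=1/3: [647/12, 931/12, 1027/12]
rounded: [54, 78, 86]

query (3,2) [L1,L2] — begin 0,0,0
+L1 (α=1/4) → [61/4, 145/4, 62]
+L2 (α=4/5) → [2717/20, 2449/20, 198]
→ [136, 122, 198]


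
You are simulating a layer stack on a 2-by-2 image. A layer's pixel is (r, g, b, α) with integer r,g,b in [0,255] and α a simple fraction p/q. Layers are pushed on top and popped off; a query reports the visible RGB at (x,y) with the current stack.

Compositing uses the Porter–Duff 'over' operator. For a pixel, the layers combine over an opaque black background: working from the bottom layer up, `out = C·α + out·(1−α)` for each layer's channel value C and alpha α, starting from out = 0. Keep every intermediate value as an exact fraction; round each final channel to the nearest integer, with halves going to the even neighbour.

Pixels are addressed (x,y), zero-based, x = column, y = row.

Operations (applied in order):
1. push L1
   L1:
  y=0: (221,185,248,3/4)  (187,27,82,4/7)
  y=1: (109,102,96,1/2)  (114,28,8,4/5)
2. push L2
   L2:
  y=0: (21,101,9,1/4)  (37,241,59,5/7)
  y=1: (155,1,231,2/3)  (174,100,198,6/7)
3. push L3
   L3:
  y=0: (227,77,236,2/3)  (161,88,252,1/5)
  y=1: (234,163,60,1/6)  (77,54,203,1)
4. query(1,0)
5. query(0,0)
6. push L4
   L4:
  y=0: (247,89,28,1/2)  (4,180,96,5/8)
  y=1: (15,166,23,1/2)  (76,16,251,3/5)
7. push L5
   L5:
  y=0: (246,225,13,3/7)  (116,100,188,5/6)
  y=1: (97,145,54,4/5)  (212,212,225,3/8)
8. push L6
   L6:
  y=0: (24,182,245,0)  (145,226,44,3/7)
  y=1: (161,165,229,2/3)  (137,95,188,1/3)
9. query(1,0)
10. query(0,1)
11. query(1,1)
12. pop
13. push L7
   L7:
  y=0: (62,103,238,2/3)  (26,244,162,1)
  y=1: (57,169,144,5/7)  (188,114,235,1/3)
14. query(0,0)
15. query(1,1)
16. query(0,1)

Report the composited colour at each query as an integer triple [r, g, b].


(1,0) stack=L1,L2,L3; from [0,0,0]:
after L1 α=4/7: [748/7, 108/7, 328/7]
after L2 α=5/7: [2791/49, 8651/49, 2721/49]
after L3 α=1/5: [19053/245, 38916/245, 23232/245]
rounded: [78, 159, 95]

(0,0) stack=L1,L2,L3; from [0,0,0]:
after L1 α=3/4: [663/4, 555/4, 186]
after L2 α=1/4: [2073/16, 2069/16, 567/4]
after L3 α=2/3: [9337/48, 1511/16, 2455/12]
→ [195, 94, 205]

at x=1,y=0 over L1,L2,L3,L4,L5,L6:
+L1 (α=4/7) → [748/7, 108/7, 328/7]
+L2 (α=5/7) → [2791/49, 8651/49, 2721/49]
+L3 (α=1/5) → [19053/245, 38916/245, 23232/245]
+L4 (α=5/8) → [62059/1960, 42156/245, 23412/245]
+L5 (α=5/6) → [1198859/11760, 82328/735, 126856/735]
+L6 (α=3/7) → [2477759/20580, 827642/5145, 604444/5145]
= [120, 161, 117]

(0,1) stack=L1,L2,L3,L4,L5,L6; from [0,0,0]:
after L1 α=1/2: [109/2, 51, 48]
after L2 α=2/3: [243/2, 53/3, 170]
after L3 α=1/6: [561/4, 377/9, 455/3]
after L4 α=1/2: [621/8, 1871/18, 262/3]
after L5 α=4/5: [745/8, 12311/90, 182/3]
after L6 α=2/3: [1107/8, 42011/270, 1556/9]
= [138, 156, 173]

at x=1,y=1 over L1,L2,L3,L4,L5,L6:
+L1 (α=4/5) → [456/5, 112/5, 32/5]
+L2 (α=6/7) → [5676/35, 3112/35, 5972/35]
+L3 (α=1) → [77, 54, 203]
+L4 (α=3/5) → [382/5, 156/5, 1159/5]
+L5 (α=3/8) → [509/4, 99, 917/4]
+L6 (α=1/3) → [261/2, 293/3, 431/2]
rounded: [130, 98, 216]

at x=0,y=0 over L1,L2,L3,L4,L5,L7:
L1 α=3/4: [663/4, 555/4, 186]
L2 α=1/4: [2073/16, 2069/16, 567/4]
L3 α=2/3: [9337/48, 1511/16, 2455/12]
L4 α=1/2: [21193/96, 2935/32, 2791/24]
L5 α=3/7: [38905/168, 8335/56, 3025/42]
L7 α=2/3: [59737/504, 19871/168, 23017/126]
→ [119, 118, 183]

(1,1) stack=L1,L2,L3,L4,L5,L7; from [0,0,0]:
L1 α=4/5: [456/5, 112/5, 32/5]
L2 α=6/7: [5676/35, 3112/35, 5972/35]
L3 α=1: [77, 54, 203]
L4 α=3/5: [382/5, 156/5, 1159/5]
L5 α=3/8: [509/4, 99, 917/4]
L7 α=1/3: [295/2, 104, 1387/6]
rounded: [148, 104, 231]

query (0,1) [L1,L2,L3,L4,L5,L7] — begin 0,0,0
+L1 (α=1/2) → [109/2, 51, 48]
+L2 (α=2/3) → [243/2, 53/3, 170]
+L3 (α=1/6) → [561/4, 377/9, 455/3]
+L4 (α=1/2) → [621/8, 1871/18, 262/3]
+L5 (α=4/5) → [745/8, 12311/90, 182/3]
+L7 (α=5/7) → [1885/28, 50336/315, 2524/21]
→ [67, 160, 120]


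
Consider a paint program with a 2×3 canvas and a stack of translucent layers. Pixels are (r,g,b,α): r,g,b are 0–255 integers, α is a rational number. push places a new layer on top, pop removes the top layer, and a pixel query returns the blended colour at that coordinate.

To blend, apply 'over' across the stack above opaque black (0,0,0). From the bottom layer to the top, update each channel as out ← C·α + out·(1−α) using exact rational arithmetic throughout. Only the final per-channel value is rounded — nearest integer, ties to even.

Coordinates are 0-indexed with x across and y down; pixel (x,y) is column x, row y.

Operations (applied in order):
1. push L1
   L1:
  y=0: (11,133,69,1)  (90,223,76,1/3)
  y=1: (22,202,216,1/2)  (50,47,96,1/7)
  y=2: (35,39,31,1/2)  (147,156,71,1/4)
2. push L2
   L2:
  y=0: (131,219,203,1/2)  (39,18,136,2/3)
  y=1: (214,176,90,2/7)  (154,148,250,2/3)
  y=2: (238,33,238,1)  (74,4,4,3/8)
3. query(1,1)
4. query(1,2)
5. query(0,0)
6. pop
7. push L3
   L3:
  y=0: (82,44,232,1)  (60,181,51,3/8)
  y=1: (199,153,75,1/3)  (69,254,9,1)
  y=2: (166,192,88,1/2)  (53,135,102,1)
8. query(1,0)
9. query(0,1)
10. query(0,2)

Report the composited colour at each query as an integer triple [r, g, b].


(1,1) stack=L1,L2; from [0,0,0]:
L1 α=1/7: [50/7, 47/7, 96/7]
L2 α=2/3: [2206/21, 2119/21, 3596/21]
= [105, 101, 171]

query (1,2) [L1,L2] — begin 0,0,0
+L1 (α=1/4) → [147/4, 39, 71/4]
+L2 (α=3/8) → [1623/32, 207/8, 403/32]
→ [51, 26, 13]

(0,0) stack=L1,L2; from [0,0,0]:
after L1 α=1: [11, 133, 69]
after L2 α=1/2: [71, 176, 136]
= [71, 176, 136]

(1,0) stack=L1,L3; from [0,0,0]:
after L1 α=1/3: [30, 223/3, 76/3]
after L3 α=3/8: [165/4, 343/3, 839/24]
= [41, 114, 35]

(0,1) stack=L1,L3; from [0,0,0]:
after L1 α=1/2: [11, 101, 108]
after L3 α=1/3: [221/3, 355/3, 97]
→ [74, 118, 97]

query (0,2) [L1,L3] — begin 0,0,0
L1 α=1/2: [35/2, 39/2, 31/2]
L3 α=1/2: [367/4, 423/4, 207/4]
rounded: [92, 106, 52]


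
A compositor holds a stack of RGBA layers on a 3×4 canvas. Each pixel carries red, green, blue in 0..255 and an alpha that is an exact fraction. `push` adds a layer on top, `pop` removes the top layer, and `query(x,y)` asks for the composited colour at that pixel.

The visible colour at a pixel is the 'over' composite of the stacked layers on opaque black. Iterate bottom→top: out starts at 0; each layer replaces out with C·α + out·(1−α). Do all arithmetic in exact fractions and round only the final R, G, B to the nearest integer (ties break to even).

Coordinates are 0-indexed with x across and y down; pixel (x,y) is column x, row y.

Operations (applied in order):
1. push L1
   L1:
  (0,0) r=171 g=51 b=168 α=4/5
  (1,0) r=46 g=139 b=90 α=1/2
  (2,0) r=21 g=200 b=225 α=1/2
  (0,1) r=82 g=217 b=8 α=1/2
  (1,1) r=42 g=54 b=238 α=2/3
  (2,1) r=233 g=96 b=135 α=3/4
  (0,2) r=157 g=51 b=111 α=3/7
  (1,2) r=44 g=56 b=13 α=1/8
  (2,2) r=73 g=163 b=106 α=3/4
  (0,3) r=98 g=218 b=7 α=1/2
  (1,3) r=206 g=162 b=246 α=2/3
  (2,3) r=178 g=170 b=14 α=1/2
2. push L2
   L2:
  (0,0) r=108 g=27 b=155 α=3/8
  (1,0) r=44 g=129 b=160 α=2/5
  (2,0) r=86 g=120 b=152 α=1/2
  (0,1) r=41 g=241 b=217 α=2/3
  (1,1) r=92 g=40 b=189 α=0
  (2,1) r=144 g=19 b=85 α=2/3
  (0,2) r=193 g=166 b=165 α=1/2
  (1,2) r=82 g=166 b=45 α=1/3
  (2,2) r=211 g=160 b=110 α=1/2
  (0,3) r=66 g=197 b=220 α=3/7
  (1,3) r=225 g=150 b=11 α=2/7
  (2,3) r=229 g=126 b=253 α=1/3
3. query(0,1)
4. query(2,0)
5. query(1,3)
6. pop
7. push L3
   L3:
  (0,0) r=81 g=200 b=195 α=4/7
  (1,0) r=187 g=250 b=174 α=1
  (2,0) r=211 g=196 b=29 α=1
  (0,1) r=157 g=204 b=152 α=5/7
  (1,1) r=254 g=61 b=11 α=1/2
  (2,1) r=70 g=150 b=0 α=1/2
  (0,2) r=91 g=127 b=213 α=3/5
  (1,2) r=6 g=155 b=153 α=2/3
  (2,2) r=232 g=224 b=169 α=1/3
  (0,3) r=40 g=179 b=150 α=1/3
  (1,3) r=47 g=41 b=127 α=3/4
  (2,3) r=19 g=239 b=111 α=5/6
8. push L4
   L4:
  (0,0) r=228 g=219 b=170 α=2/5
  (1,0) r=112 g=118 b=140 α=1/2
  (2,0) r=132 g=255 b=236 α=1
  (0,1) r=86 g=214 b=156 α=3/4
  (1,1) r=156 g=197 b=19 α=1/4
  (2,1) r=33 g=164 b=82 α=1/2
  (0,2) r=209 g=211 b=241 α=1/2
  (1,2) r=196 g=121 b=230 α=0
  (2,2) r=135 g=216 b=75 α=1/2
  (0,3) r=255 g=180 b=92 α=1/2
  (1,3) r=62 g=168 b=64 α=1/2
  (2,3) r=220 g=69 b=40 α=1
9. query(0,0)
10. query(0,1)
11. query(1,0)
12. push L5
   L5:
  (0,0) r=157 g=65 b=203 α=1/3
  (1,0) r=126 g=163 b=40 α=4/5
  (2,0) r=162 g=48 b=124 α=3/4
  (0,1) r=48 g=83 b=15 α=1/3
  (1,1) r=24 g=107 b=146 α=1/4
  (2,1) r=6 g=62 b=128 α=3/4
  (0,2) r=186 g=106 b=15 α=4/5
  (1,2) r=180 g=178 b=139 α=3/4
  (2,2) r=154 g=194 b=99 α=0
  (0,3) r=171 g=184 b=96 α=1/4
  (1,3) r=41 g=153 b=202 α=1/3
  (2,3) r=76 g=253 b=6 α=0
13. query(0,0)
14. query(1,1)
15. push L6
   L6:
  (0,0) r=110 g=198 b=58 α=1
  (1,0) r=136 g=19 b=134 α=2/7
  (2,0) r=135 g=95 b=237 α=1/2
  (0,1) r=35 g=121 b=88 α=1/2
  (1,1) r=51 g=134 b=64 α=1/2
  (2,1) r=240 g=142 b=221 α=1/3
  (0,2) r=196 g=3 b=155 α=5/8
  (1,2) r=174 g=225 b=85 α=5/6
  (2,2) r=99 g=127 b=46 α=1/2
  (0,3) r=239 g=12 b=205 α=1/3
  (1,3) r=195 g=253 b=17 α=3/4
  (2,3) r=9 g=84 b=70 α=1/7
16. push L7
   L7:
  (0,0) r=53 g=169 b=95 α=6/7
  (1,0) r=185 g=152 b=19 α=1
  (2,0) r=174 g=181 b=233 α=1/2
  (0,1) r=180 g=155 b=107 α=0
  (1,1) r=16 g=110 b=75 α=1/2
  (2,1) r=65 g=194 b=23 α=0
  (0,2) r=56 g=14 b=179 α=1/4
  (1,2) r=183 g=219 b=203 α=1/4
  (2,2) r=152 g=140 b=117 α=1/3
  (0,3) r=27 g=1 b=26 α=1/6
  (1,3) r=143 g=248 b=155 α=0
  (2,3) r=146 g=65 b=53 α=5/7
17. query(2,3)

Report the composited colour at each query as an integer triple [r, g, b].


(0,1) stack=L1,L2; from [0,0,0]:
L1 α=1/2: [41, 217/2, 4]
L2 α=2/3: [41, 1181/6, 146]
→ [41, 197, 146]

(2,0) stack=L1,L2; from [0,0,0]:
after L1 α=1/2: [21/2, 100, 225/2]
after L2 α=1/2: [193/4, 110, 529/4]
= [48, 110, 132]

(1,3) stack=L1,L2; from [0,0,0]:
+L1 (α=2/3) → [412/3, 108, 164]
+L2 (α=2/7) → [3410/21, 120, 842/7]
→ [162, 120, 120]

query (0,0) [L1,L3,L4] — begin 0,0,0
+L1 (α=4/5) → [684/5, 204/5, 672/5]
+L3 (α=4/7) → [3672/35, 4612/35, 5916/35]
+L4 (α=2/5) → [26976/175, 29166/175, 29648/175]
→ [154, 167, 169]

at x=0,y=1 over L1,L3,L4:
L1 α=1/2: [41, 217/2, 4]
L3 α=5/7: [867/7, 1237/7, 768/7]
L4 α=3/4: [2673/28, 5731/28, 1011/7]
= [95, 205, 144]

at x=1,y=0 over L1,L3,L4:
L1 α=1/2: [23, 139/2, 45]
L3 α=1: [187, 250, 174]
L4 α=1/2: [299/2, 184, 157]
→ [150, 184, 157]

query (0,0) [L1,L3,L4,L5] — begin 0,0,0
after L1 α=4/5: [684/5, 204/5, 672/5]
after L3 α=4/7: [3672/35, 4612/35, 5916/35]
after L4 α=2/5: [26976/175, 29166/175, 29648/175]
after L5 α=1/3: [81427/525, 69707/525, 31607/175]
rounded: [155, 133, 181]

query (1,1) [L1,L3,L4,L5] — begin 0,0,0
after L1 α=2/3: [28, 36, 476/3]
after L3 α=1/2: [141, 97/2, 509/6]
after L4 α=1/4: [579/4, 685/8, 547/8]
after L5 α=1/4: [1833/16, 2911/32, 2809/32]
→ [115, 91, 88]

(2,3) stack=L1,L3,L4,L5,L6,L7; from [0,0,0]:
+L1 (α=1/2) → [89, 85, 7]
+L3 (α=5/6) → [92/3, 640/3, 281/3]
+L4 (α=1) → [220, 69, 40]
+L5 (α=0) → [220, 69, 40]
+L6 (α=1/7) → [1329/7, 498/7, 310/7]
+L7 (α=5/7) → [7768/49, 3271/49, 2475/49]
rounded: [159, 67, 51]


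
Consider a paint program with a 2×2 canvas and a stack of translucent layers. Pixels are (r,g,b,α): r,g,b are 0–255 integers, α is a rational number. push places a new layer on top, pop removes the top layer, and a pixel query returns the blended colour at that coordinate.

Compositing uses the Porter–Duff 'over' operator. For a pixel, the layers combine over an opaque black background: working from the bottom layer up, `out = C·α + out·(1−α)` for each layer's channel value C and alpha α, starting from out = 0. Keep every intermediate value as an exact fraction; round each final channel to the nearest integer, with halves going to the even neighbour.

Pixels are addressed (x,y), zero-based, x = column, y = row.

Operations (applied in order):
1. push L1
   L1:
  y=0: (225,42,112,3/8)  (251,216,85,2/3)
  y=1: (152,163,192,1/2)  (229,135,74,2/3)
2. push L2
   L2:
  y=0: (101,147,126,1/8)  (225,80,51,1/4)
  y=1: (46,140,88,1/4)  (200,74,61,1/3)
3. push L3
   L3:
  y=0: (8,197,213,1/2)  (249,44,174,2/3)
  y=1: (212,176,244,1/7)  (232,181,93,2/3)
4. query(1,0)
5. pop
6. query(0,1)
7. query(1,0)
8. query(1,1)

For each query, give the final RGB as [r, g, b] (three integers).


(1,0) stack=L1,L2,L3; from [0,0,0]:
+L1 (α=2/3) → [502/3, 144, 170/3]
+L2 (α=1/4) → [727/4, 128, 221/4]
+L3 (α=2/3) → [2719/12, 72, 1613/12]
rounded: [227, 72, 134]

query (0,1) [L1,L2] — begin 0,0,0
after L1 α=1/2: [76, 163/2, 96]
after L2 α=1/4: [137/2, 769/8, 94]
→ [68, 96, 94]

query (1,0) [L1,L2] — begin 0,0,0
L1 α=2/3: [502/3, 144, 170/3]
L2 α=1/4: [727/4, 128, 221/4]
= [182, 128, 55]

(1,1) stack=L1,L2; from [0,0,0]:
+L1 (α=2/3) → [458/3, 90, 148/3]
+L2 (α=1/3) → [1516/9, 254/3, 479/9]
rounded: [168, 85, 53]


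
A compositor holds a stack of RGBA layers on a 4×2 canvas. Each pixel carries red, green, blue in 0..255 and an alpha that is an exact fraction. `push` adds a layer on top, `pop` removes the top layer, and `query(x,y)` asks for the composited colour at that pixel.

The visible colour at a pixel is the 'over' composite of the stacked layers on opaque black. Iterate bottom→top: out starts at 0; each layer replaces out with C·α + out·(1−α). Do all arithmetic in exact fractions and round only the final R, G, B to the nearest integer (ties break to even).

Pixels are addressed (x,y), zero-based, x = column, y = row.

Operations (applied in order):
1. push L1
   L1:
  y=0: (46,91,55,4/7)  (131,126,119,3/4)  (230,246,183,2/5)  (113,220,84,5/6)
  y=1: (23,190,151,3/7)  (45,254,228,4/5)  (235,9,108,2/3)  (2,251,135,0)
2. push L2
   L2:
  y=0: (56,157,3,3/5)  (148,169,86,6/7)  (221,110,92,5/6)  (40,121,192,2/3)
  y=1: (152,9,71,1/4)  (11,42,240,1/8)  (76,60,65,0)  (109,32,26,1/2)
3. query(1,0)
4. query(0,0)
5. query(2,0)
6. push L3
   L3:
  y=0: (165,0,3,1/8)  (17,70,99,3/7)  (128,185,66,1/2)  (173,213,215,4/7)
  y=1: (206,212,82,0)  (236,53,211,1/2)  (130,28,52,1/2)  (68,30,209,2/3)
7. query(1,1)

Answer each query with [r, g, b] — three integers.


at x=1,y=0 over L1,L2:
L1 α=3/4: [393/4, 189/2, 357/4]
L2 α=6/7: [3945/28, 2217/14, 2421/28]
→ [141, 158, 86]

(0,0) stack=L1,L2; from [0,0,0]:
after L1 α=4/7: [184/7, 52, 220/7]
after L2 α=3/5: [1544/35, 115, 503/35]
→ [44, 115, 14]

query (2,0) [L1,L2] — begin 0,0,0
L1 α=2/5: [92, 492/5, 366/5]
L2 α=5/6: [399/2, 1621/15, 1333/15]
→ [200, 108, 89]

query (1,1) [L1,L2,L3] — begin 0,0,0
after L1 α=4/5: [36, 1016/5, 912/5]
after L2 α=1/8: [263/8, 3661/20, 948/5]
after L3 α=1/2: [2151/16, 4721/40, 2003/10]
→ [134, 118, 200]


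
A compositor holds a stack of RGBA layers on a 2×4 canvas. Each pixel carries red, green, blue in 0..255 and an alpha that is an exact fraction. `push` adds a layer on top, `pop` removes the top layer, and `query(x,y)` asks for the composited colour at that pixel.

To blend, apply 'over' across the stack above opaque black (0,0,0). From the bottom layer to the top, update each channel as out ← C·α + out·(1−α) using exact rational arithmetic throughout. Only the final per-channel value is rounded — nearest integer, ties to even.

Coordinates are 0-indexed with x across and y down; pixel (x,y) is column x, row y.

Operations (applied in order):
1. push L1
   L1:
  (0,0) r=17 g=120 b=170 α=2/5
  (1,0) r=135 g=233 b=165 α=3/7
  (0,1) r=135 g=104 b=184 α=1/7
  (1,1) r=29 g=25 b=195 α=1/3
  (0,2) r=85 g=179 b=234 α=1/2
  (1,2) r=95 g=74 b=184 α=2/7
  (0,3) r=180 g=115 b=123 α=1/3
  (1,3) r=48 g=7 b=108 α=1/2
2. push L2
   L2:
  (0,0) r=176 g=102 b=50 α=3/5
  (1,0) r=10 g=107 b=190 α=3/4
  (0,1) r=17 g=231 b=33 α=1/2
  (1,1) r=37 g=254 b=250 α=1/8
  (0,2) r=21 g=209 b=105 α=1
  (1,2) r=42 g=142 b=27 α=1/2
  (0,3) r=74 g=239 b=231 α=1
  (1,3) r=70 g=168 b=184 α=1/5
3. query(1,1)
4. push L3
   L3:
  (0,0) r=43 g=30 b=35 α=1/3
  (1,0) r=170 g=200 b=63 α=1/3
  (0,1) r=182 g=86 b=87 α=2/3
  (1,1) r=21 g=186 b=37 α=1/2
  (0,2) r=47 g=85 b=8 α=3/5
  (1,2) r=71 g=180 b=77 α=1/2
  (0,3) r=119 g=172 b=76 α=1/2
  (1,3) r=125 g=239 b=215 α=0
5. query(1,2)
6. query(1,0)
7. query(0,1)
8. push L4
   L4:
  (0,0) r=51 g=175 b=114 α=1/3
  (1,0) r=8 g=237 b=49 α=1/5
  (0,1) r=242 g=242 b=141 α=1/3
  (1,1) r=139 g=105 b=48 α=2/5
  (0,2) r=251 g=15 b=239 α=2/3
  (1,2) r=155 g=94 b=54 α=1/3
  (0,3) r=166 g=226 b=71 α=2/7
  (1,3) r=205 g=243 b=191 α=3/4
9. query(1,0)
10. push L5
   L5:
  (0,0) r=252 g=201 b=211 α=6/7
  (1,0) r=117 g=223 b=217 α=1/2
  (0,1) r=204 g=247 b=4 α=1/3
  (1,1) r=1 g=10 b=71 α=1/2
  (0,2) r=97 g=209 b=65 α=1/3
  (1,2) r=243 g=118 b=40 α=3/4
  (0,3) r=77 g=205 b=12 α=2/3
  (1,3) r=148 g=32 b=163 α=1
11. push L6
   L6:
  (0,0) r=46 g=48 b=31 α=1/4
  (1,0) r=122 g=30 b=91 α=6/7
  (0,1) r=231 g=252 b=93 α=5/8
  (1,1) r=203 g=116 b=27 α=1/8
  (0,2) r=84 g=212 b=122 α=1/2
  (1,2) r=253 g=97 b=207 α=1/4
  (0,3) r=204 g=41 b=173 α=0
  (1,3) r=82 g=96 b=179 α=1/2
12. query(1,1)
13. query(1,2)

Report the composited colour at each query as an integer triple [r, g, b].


at x=1,y=1 over L1,L2:
L1 α=1/3: [29/3, 25/3, 65]
L2 α=1/8: [157/12, 937/24, 705/8]
= [13, 39, 88]

(1,2) stack=L1,L2,L3; from [0,0,0]:
+L1 (α=2/7) → [190/7, 148/7, 368/7]
+L2 (α=1/2) → [242/7, 571/7, 557/14]
+L3 (α=1/2) → [739/14, 1831/14, 1635/28]
→ [53, 131, 58]

(1,0) stack=L1,L2,L3; from [0,0,0]:
+L1 (α=3/7) → [405/7, 699/7, 495/7]
+L2 (α=3/4) → [615/28, 1473/14, 4485/28]
+L3 (α=1/3) → [2995/42, 2873/21, 1789/14]
→ [71, 137, 128]

(0,1) stack=L1,L2,L3; from [0,0,0]:
L1 α=1/7: [135/7, 104/7, 184/7]
L2 α=1/2: [127/7, 1721/14, 415/14]
L3 α=2/3: [2675/21, 4129/42, 2851/42]
rounded: [127, 98, 68]

(1,0) stack=L1,L2,L3,L4; from [0,0,0]:
+L1 (α=3/7) → [405/7, 699/7, 495/7]
+L2 (α=3/4) → [615/28, 1473/14, 4485/28]
+L3 (α=1/3) → [2995/42, 2873/21, 1789/14]
+L4 (α=1/5) → [6158/105, 16469/105, 3921/35]
→ [59, 157, 112]

at x=1,y=1 over L1,L2,L3,L4,L5,L6:
after L1 α=1/3: [29/3, 25/3, 65]
after L2 α=1/8: [157/12, 937/24, 705/8]
after L3 α=1/2: [409/24, 5401/48, 1001/16]
after L4 α=2/5: [2633/40, 8761/80, 4539/80]
after L5 α=1/2: [2673/80, 9561/160, 10219/160]
after L6 α=1/8: [34951/640, 85487/1280, 75853/1280]
rounded: [55, 67, 59]

at x=1,y=2 over L1,L2,L3,L4,L5,L6:
+L1 (α=2/7) → [190/7, 148/7, 368/7]
+L2 (α=1/2) → [242/7, 571/7, 557/14]
+L3 (α=1/2) → [739/14, 1831/14, 1635/28]
+L4 (α=1/3) → [608/7, 2489/21, 797/14]
+L5 (α=3/4) → [5711/28, 9923/84, 2477/56]
+L6 (α=1/4) → [24217/112, 12639/112, 19023/224]
= [216, 113, 85]
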